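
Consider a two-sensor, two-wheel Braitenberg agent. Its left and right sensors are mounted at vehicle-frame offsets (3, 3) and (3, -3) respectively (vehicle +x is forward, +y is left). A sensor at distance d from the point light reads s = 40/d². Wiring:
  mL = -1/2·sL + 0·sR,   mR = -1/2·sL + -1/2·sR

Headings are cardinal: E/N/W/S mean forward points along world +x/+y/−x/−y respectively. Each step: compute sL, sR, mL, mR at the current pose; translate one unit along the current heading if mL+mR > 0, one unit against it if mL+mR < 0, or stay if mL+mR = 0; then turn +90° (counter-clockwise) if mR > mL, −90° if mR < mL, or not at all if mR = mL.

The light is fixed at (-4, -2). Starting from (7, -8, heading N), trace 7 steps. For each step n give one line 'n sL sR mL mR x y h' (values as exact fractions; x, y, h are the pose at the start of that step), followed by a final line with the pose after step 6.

n=0: pose=(7,-8,N); sL=40/73, sR=8/41; mL=-20/73, mR=-1112/2993; mL+mR=-1932/2993 → advance -1; mR−mL=-4/41 → turn -1·90°
n=1: pose=(7,-9,E); sL=10/53, sR=5/37; mL=-5/53, mR=-635/3922; mL+mR=-1005/3922 → advance -1; mR−mL=-5/74 → turn -1·90°
n=2: pose=(6,-9,S); sL=40/269, sR=40/149; mL=-20/269, mR=-8360/40081; mL+mR=-11340/40081 → advance -1; mR−mL=-20/149 → turn -1·90°
n=3: pose=(6,-8,W); sL=4/13, sR=20/29; mL=-2/13, mR=-188/377; mL+mR=-246/377 → advance -1; mR−mL=-10/29 → turn -1·90°
n=4: pose=(7,-8,N); sL=40/73, sR=8/41; mL=-20/73, mR=-1112/2993; mL+mR=-1932/2993 → advance -1; mR−mL=-4/41 → turn -1·90°
n=5: pose=(7,-9,E); sL=10/53, sR=5/37; mL=-5/53, mR=-635/3922; mL+mR=-1005/3922 → advance -1; mR−mL=-5/74 → turn -1·90°
n=6: pose=(6,-9,S); sL=40/269, sR=40/149; mL=-20/269, mR=-8360/40081; mL+mR=-11340/40081 → advance -1; mR−mL=-20/149 → turn -1·90°

0 40/73 8/41 -20/73 -1112/2993 7 -8 N
1 10/53 5/37 -5/53 -635/3922 7 -9 E
2 40/269 40/149 -20/269 -8360/40081 6 -9 S
3 4/13 20/29 -2/13 -188/377 6 -8 W
4 40/73 8/41 -20/73 -1112/2993 7 -8 N
5 10/53 5/37 -5/53 -635/3922 7 -9 E
6 40/269 40/149 -20/269 -8360/40081 6 -9 S
final 6 -8 W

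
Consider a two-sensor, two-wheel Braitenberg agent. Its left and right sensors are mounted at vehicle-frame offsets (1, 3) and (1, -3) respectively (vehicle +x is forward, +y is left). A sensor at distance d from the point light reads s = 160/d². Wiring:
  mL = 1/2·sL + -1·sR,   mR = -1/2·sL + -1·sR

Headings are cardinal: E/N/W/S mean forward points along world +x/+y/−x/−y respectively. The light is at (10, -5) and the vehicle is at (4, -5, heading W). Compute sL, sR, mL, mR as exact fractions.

left sensor world pos  = (3, -8); dL² = 58
right sensor world pos = (3, -2); dR² = 58
sL = 160/58 = 80/29
sR = 160/58 = 80/29
mL = 1/2·sL + -1·sR = -40/29
mR = -1/2·sL + -1·sR = -120/29

80/29 80/29 -40/29 -120/29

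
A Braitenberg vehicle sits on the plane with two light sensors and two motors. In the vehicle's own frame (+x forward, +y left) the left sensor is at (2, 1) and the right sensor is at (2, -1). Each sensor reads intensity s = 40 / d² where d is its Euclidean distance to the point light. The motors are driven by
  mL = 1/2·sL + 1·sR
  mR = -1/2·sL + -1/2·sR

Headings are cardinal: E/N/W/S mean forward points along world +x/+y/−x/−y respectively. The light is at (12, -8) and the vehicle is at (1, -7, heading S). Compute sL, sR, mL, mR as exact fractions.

40/101 8/29 1388/2929 -984/2929

left sensor world pos  = (2, -9); dL² = 101
right sensor world pos = (0, -9); dR² = 145
sL = 40/101 = 40/101
sR = 40/145 = 8/29
mL = 1/2·sL + 1·sR = 1388/2929
mR = -1/2·sL + -1/2·sR = -984/2929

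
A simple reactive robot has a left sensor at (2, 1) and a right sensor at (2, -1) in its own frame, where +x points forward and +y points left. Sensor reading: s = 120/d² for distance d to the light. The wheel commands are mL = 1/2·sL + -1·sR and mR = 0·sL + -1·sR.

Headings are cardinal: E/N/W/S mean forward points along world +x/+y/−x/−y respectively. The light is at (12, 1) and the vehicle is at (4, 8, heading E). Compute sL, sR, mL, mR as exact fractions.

6/5 5/3 -16/15 -5/3

left sensor world pos  = (6, 9); dL² = 100
right sensor world pos = (6, 7); dR² = 72
sL = 120/100 = 6/5
sR = 120/72 = 5/3
mL = 1/2·sL + -1·sR = -16/15
mR = 0·sL + -1·sR = -5/3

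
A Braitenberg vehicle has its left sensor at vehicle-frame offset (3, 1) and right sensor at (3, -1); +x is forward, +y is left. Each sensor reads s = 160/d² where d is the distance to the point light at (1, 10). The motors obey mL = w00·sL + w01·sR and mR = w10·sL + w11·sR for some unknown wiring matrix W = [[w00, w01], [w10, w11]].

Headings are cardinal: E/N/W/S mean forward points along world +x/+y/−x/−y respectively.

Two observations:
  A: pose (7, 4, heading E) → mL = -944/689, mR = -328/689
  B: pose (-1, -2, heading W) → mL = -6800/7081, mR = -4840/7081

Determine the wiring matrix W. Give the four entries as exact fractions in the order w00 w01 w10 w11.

-1/2 -1/2 1/2 -1

obs A: pose=(7,4,E) → sL=80/53, sR=16/13, mL=-944/689, mR=-328/689
obs B: pose=(-1,-2,W) → sL=80/97, sR=80/73, mL=-6800/7081, mR=-4840/7081
sensor matrix S = [[80/53, 16/13], [80/97, 80/73]]; det S = 3118080/4878809
solve [mL_A; mL_B] = S·[w00; w01] and [mR_A; mR_B] = S·[w10; w11]:
  w00 = -1/2, w01 = -1/2, w10 = 1/2, w11 = -1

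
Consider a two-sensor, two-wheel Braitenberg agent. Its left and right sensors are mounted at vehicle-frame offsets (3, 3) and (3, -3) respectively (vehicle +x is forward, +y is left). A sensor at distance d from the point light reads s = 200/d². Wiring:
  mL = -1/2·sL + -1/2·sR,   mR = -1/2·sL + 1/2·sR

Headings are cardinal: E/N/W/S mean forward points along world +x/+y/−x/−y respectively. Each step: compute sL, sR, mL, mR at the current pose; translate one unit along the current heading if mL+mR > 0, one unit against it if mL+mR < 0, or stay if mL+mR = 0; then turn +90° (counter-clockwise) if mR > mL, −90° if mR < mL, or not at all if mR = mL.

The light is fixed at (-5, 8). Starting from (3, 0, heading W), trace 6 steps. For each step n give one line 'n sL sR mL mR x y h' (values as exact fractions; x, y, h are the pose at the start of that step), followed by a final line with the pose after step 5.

0 100/73 4 -196/73 96/73 3 0 W
1 40/53 200/157 -8440/8321 2160/8321 4 0 S
2 5/4 50/61 -505/488 -105/488 4 1 E
3 200/41 200/137 -17800/5617 -9600/5617 3 1 N
4 100/73 4 -196/73 96/73 3 0 W
5 40/53 200/157 -8440/8321 2160/8321 4 0 S
final 4 1 E

n=0: pose=(3,0,W); sL=100/73, sR=4; mL=-196/73, mR=96/73; mL+mR=-100/73 → advance -1; mR−mL=4 → turn +1·90°
n=1: pose=(4,0,S); sL=40/53, sR=200/157; mL=-8440/8321, mR=2160/8321; mL+mR=-40/53 → advance -1; mR−mL=200/157 → turn +1·90°
n=2: pose=(4,1,E); sL=5/4, sR=50/61; mL=-505/488, mR=-105/488; mL+mR=-5/4 → advance -1; mR−mL=50/61 → turn +1·90°
n=3: pose=(3,1,N); sL=200/41, sR=200/137; mL=-17800/5617, mR=-9600/5617; mL+mR=-200/41 → advance -1; mR−mL=200/137 → turn +1·90°
n=4: pose=(3,0,W); sL=100/73, sR=4; mL=-196/73, mR=96/73; mL+mR=-100/73 → advance -1; mR−mL=4 → turn +1·90°
n=5: pose=(4,0,S); sL=40/53, sR=200/157; mL=-8440/8321, mR=2160/8321; mL+mR=-40/53 → advance -1; mR−mL=200/157 → turn +1·90°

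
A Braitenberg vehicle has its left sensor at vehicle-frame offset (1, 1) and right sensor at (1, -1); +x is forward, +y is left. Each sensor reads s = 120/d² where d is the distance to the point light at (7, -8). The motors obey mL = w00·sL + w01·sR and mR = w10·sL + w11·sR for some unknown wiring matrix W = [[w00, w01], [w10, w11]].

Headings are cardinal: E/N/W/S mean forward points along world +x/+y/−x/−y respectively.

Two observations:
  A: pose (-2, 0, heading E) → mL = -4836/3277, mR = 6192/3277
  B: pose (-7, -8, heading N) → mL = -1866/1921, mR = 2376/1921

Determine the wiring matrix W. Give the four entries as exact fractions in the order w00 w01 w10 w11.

obs A: pose=(-2,0,E) → sL=24/29, sR=120/113, mL=-4836/3277, mR=6192/3277
obs B: pose=(-7,-8,N) → sL=60/113, sR=12/17, mL=-1866/1921, mR=2376/1921
sensor matrix S = [[24/29, 120/113], [60/113, 12/17]]; det S = 127872/6295117
solve [mL_A; mL_B] = S·[w00; w01] and [mR_A; mR_B] = S·[w10; w11]:
  w00 = -1/2, w01 = -1, w10 = 1, w11 = 1

-1/2 -1 1 1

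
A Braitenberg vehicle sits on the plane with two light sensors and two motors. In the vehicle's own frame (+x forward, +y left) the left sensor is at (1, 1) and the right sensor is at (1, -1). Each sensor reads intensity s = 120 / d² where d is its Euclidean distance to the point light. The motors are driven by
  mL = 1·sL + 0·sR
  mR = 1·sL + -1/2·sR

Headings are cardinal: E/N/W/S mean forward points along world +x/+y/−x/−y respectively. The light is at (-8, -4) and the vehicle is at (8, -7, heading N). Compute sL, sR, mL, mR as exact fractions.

left sensor world pos  = (7, -6); dL² = 229
right sensor world pos = (9, -6); dR² = 293
sL = 120/229 = 120/229
sR = 120/293 = 120/293
mL = 1·sL + 0·sR = 120/229
mR = 1·sL + -1/2·sR = 21420/67097

120/229 120/293 120/229 21420/67097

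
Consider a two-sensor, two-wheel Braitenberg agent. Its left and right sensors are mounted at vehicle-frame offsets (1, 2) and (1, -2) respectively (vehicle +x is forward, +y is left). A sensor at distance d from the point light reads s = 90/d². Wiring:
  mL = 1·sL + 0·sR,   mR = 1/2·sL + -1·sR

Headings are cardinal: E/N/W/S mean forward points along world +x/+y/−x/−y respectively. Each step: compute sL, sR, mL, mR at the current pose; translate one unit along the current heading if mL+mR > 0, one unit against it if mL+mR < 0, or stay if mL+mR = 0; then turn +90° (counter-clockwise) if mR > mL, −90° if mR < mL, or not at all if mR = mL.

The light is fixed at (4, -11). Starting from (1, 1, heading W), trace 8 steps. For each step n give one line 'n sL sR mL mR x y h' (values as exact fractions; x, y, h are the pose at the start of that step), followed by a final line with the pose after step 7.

n=0: pose=(1,1,W); sL=45/58, sR=45/106; mL=45/58, mR=-225/6148; mL+mR=4545/6148 → advance +1; mR−mL=-4995/6148 → turn -1·90°
n=1: pose=(0,1,N); sL=18/41, sR=90/173; mL=18/41, mR=-2133/7093; mL+mR=981/7093 → advance +1; mR−mL=-5247/7093 → turn -1·90°
n=2: pose=(0,2,E); sL=5/13, sR=9/13; mL=5/13, mR=-1/2; mL+mR=-3/26 → advance -1; mR−mL=-23/26 → turn -1·90°
n=3: pose=(-1,2,S); sL=10/17, sR=90/193; mL=10/17, mR=-565/3281; mL+mR=1365/3281 → advance +1; mR−mL=-2495/3281 → turn -1·90°
n=4: pose=(-1,1,W); sL=45/68, sR=45/116; mL=45/68, mR=-225/3944; mL+mR=2385/3944 → advance +1; mR−mL=-2835/3944 → turn -1·90°
n=5: pose=(-2,1,N); sL=90/233, sR=18/37; mL=90/233, mR=-2529/8621; mL+mR=801/8621 → advance +1; mR−mL=-5859/8621 → turn -1·90°
n=6: pose=(-2,2,E); sL=9/25, sR=45/73; mL=9/25, mR=-1593/3650; mL+mR=-279/3650 → advance -1; mR−mL=-2907/3650 → turn -1·90°
n=7: pose=(-3,2,S); sL=90/169, sR=2/5; mL=90/169, mR=-113/845; mL+mR=337/845 → advance +1; mR−mL=-563/845 → turn -1·90°

0 45/58 45/106 45/58 -225/6148 1 1 W
1 18/41 90/173 18/41 -2133/7093 0 1 N
2 5/13 9/13 5/13 -1/2 0 2 E
3 10/17 90/193 10/17 -565/3281 -1 2 S
4 45/68 45/116 45/68 -225/3944 -1 1 W
5 90/233 18/37 90/233 -2529/8621 -2 1 N
6 9/25 45/73 9/25 -1593/3650 -2 2 E
7 90/169 2/5 90/169 -113/845 -3 2 S
final -3 1 W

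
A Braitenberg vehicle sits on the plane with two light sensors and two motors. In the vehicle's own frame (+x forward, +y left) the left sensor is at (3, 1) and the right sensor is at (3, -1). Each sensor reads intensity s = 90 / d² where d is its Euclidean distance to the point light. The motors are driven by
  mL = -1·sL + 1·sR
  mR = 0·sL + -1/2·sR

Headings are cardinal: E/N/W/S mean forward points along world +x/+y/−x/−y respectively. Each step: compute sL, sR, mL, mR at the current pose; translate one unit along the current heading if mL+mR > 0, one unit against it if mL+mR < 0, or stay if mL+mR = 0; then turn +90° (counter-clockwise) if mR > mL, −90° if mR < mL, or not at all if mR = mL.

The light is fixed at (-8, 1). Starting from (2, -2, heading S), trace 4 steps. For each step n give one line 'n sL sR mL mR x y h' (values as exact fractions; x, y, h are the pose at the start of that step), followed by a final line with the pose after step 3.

n=0: pose=(2,-2,S); sL=90/157, sR=10/13; mL=400/2041, mR=-5/13; mL+mR=-385/2041 → advance -1; mR−mL=-1185/2041 → turn -1·90°
n=1: pose=(2,-1,W); sL=45/29, sR=9/5; mL=36/145, mR=-9/10; mL+mR=-189/290 → advance -1; mR−mL=-333/290 → turn -1·90°
n=2: pose=(3,-1,N); sL=90/101, sR=18/29; mL=-792/2929, mR=-9/29; mL+mR=-1701/2929 → advance -1; mR−mL=-117/2929 → turn -1·90°
n=3: pose=(3,-2,E); sL=9/20, sR=45/106; mL=-27/1060, mR=-45/212; mL+mR=-63/265 → advance -1; mR−mL=-99/530 → turn -1·90°

0 90/157 10/13 400/2041 -5/13 2 -2 S
1 45/29 9/5 36/145 -9/10 2 -1 W
2 90/101 18/29 -792/2929 -9/29 3 -1 N
3 9/20 45/106 -27/1060 -45/212 3 -2 E
final 2 -2 S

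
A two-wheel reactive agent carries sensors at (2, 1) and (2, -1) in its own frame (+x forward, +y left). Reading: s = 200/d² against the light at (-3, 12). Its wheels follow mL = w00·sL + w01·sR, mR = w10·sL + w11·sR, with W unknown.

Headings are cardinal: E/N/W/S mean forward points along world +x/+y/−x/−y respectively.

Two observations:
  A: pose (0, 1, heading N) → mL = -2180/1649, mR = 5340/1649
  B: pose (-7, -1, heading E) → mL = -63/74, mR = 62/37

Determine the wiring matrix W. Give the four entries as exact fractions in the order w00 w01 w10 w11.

-1 1/2 1/2 1

obs A: pose=(0,1,N) → sL=40/17, sR=200/97, mL=-2180/1649, mR=5340/1649
obs B: pose=(-7,-1,E) → sL=50/37, sR=1, mL=-63/74, mR=62/37
sensor matrix S = [[40/17, 200/97], [50/37, 1]]; det S = -26440/61013
solve [mL_A; mL_B] = S·[w00; w01] and [mR_A; mR_B] = S·[w10; w11]:
  w00 = -1, w01 = 1/2, w10 = 1/2, w11 = 1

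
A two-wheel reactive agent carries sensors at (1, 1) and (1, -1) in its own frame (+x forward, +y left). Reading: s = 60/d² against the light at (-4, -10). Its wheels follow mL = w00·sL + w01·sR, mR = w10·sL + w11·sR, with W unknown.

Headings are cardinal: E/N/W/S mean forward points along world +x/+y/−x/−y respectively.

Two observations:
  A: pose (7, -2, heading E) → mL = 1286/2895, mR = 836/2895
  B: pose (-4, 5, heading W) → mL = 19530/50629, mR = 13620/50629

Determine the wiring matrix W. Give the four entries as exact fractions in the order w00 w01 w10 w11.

obs A: pose=(7,-2,E) → sL=4/15, sR=60/193, mL=1286/2895, mR=836/2895
obs B: pose=(-4,5,W) → sL=60/197, sR=60/257, mL=19530/50629, mR=13620/50629
sensor matrix S = [[4/15, 60/193], [60/197, 60/257]]; det S = -316864/9771397
solve [mL_A; mL_B] = S·[w00; w01] and [mR_A; mR_B] = S·[w10; w11]:
  w00 = 1/2, w01 = 1, w10 = 1/2, w11 = 1/2

1/2 1 1/2 1/2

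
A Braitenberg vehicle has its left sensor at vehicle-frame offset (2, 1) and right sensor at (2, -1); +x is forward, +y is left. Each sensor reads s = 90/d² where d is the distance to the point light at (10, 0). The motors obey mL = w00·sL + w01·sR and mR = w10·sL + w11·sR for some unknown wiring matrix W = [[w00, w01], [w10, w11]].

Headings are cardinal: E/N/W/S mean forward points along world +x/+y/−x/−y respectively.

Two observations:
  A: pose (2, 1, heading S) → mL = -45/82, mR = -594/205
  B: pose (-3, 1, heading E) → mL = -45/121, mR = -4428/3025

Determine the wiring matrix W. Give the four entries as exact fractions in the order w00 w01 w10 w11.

obs A: pose=(2,1,S) → sL=9/5, sR=45/41, mL=-45/82, mR=-594/205
obs B: pose=(-3,1,E) → sL=18/25, sR=90/121, mL=-45/121, mR=-4428/3025
sensor matrix S = [[9/5, 45/41], [18/25, 90/121]]; det S = 13608/24805
solve [mL_A; mL_B] = S·[w00; w01] and [mR_A; mR_B] = S·[w10; w11]:
  w00 = 0, w01 = -1/2, w10 = -1, w11 = -1

0 -1/2 -1 -1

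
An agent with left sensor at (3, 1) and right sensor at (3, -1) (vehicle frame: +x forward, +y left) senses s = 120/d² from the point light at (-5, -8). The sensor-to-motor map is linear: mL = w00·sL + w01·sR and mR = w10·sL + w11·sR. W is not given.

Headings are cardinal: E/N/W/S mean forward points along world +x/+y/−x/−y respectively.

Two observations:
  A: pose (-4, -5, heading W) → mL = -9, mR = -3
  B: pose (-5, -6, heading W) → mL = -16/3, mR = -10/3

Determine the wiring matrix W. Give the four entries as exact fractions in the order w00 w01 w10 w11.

obs A: pose=(-4,-5,W) → sL=15, sR=6, mL=-9, mR=-3
obs B: pose=(-5,-6,W) → sL=12, sR=20/3, mL=-16/3, mR=-10/3
sensor matrix S = [[15, 6], [12, 20/3]]; det S = 28
solve [mL_A; mL_B] = S·[w00; w01] and [mR_A; mR_B] = S·[w10; w11]:
  w00 = -1, w01 = 1, w10 = 0, w11 = -1/2

-1 1 0 -1/2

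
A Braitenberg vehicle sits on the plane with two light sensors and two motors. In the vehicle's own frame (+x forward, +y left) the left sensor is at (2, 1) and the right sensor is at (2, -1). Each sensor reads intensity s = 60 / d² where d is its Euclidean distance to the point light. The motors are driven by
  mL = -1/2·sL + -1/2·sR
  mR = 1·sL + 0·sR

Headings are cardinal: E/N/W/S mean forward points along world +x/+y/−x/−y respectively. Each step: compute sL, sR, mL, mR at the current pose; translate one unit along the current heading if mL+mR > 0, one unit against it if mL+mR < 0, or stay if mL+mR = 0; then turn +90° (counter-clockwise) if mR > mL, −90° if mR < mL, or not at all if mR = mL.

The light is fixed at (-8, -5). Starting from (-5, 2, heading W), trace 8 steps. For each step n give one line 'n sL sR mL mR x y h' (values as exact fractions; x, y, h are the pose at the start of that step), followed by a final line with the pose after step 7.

n=0: pose=(-5,2,W); sL=60/37, sR=12/13; mL=-612/481, mR=60/37; mL+mR=168/481 → advance +1; mR−mL=1392/481 → turn +1·90°
n=1: pose=(-6,2,S); sL=30/17, sR=30/13; mL=-450/221, mR=30/17; mL+mR=-60/221 → advance -1; mR−mL=840/221 → turn +1·90°
n=2: pose=(-6,3,E); sL=60/97, sR=12/13; mL=-972/1261, mR=60/97; mL+mR=-192/1261 → advance -1; mR−mL=1752/1261 → turn +1·90°
n=3: pose=(-7,3,N); sL=3/5, sR=15/26; mL=-153/260, mR=3/5; mL+mR=3/260 → advance +1; mR−mL=309/260 → turn +1·90°
n=4: pose=(-7,4,W); sL=12/13, sR=60/101; mL=-996/1313, mR=12/13; mL+mR=216/1313 → advance +1; mR−mL=2208/1313 → turn +1·90°
n=5: pose=(-8,4,S); sL=6/5, sR=6/5; mL=-6/5, mR=6/5; mL+mR=0 → advance +0; mR−mL=12/5 → turn +1·90°
n=6: pose=(-8,4,E); sL=15/26, sR=15/17; mL=-645/884, mR=15/26; mL+mR=-135/884 → advance -1; mR−mL=1155/884 → turn +1·90°
n=7: pose=(-9,4,N); sL=12/25, sR=60/121; mL=-1476/3025, mR=12/25; mL+mR=-24/3025 → advance -1; mR−mL=2928/3025 → turn +1·90°

0 60/37 12/13 -612/481 60/37 -5 2 W
1 30/17 30/13 -450/221 30/17 -6 2 S
2 60/97 12/13 -972/1261 60/97 -6 3 E
3 3/5 15/26 -153/260 3/5 -7 3 N
4 12/13 60/101 -996/1313 12/13 -7 4 W
5 6/5 6/5 -6/5 6/5 -8 4 S
6 15/26 15/17 -645/884 15/26 -8 4 E
7 12/25 60/121 -1476/3025 12/25 -9 4 N
final -9 3 W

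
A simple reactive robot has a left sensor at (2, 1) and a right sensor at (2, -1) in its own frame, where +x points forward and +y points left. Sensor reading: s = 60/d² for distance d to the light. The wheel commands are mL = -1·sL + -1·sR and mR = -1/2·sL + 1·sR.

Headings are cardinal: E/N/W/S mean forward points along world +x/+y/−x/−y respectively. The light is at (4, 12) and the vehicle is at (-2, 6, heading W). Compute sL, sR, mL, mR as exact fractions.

left sensor world pos  = (-4, 5); dL² = 113
right sensor world pos = (-4, 7); dR² = 89
sL = 60/113 = 60/113
sR = 60/89 = 60/89
mL = -1·sL + -1·sR = -12120/10057
mR = -1/2·sL + 1·sR = 4110/10057

60/113 60/89 -12120/10057 4110/10057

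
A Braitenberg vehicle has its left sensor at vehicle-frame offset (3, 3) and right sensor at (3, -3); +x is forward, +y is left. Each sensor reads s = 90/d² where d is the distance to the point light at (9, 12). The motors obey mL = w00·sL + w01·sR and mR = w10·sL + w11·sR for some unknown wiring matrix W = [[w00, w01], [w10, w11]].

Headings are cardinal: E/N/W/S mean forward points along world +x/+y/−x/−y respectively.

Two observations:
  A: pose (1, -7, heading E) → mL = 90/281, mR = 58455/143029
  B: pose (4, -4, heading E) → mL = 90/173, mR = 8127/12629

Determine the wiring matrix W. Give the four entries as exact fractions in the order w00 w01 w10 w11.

1 0 1 1/2

obs A: pose=(1,-7,E) → sL=90/281, sR=90/509, mL=90/281, mR=58455/143029
obs B: pose=(4,-4,E) → sL=90/173, sR=18/73, mL=90/173, mR=8127/12629
sensor matrix S = [[90/281, 90/509], [90/173, 18/73]]; det S = -23502960/1806313241
solve [mL_A; mL_B] = S·[w00; w01] and [mR_A; mR_B] = S·[w10; w11]:
  w00 = 1, w01 = 0, w10 = 1, w11 = 1/2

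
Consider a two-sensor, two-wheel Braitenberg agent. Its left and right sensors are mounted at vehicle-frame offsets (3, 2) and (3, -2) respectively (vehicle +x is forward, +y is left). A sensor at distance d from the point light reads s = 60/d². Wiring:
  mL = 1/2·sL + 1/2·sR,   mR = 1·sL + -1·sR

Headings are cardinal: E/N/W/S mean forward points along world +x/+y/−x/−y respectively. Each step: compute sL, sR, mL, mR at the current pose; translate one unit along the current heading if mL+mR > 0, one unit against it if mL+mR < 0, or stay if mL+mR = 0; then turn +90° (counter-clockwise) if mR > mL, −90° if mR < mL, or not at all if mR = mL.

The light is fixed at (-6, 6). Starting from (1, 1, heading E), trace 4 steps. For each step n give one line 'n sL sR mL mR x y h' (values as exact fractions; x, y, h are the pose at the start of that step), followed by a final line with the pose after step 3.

n=0: pose=(1,1,E); sL=60/109, sR=60/149; mL=7740/16241, mR=2400/16241; mL+mR=10140/16241 → advance +1; mR−mL=-5340/16241 → turn -1·90°
n=1: pose=(2,1,S); sL=15/41, sR=3/5; mL=99/205, mR=-48/205; mL+mR=51/205 → advance +1; mR−mL=-147/205 → turn -1·90°
n=2: pose=(2,0,W); sL=60/89, sR=60/41; mL=3900/3649, mR=-2880/3649; mL+mR=1020/3649 → advance +1; mR−mL=-6780/3649 → turn -1·90°
n=3: pose=(1,0,N); sL=30/17, sR=2/3; mL=62/51, mR=56/51; mL+mR=118/51 → advance +1; mR−mL=-2/17 → turn -1·90°

0 60/109 60/149 7740/16241 2400/16241 1 1 E
1 15/41 3/5 99/205 -48/205 2 1 S
2 60/89 60/41 3900/3649 -2880/3649 2 0 W
3 30/17 2/3 62/51 56/51 1 0 N
final 1 1 E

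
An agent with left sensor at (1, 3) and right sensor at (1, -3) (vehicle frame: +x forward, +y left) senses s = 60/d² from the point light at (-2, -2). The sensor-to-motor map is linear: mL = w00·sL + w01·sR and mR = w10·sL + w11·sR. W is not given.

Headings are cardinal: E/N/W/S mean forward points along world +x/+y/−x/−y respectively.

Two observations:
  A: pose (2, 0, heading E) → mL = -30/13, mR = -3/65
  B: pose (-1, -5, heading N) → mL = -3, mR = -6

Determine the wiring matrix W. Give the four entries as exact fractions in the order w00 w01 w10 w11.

obs A: pose=(2,0,E) → sL=6/5, sR=30/13, mL=-30/13, mR=-3/65
obs B: pose=(-1,-5,N) → sL=15/2, sR=3, mL=-3, mR=-6
sensor matrix S = [[6/5, 30/13], [15/2, 3]]; det S = -891/65
solve [mL_A; mL_B] = S·[w00; w01] and [mR_A; mR_B] = S·[w10; w11]:
  w00 = 0, w01 = -1, w10 = -1, w11 = 1/2

0 -1 -1 1/2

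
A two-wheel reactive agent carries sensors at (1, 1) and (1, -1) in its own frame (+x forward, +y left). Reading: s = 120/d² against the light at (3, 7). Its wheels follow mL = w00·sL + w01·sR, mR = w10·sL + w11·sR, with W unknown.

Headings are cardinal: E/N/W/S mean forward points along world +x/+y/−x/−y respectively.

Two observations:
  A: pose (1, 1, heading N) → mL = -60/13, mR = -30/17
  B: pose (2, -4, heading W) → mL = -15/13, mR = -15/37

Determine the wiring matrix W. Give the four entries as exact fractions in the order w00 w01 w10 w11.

0 -1 -1/2 0

obs A: pose=(1,1,N) → sL=60/17, sR=60/13, mL=-60/13, mR=-30/17
obs B: pose=(2,-4,W) → sL=30/37, sR=15/13, mL=-15/13, mR=-15/37
sensor matrix S = [[60/17, 60/13], [30/37, 15/13]]; det S = 2700/8177
solve [mL_A; mL_B] = S·[w00; w01] and [mR_A; mR_B] = S·[w10; w11]:
  w00 = 0, w01 = -1, w10 = -1/2, w11 = 0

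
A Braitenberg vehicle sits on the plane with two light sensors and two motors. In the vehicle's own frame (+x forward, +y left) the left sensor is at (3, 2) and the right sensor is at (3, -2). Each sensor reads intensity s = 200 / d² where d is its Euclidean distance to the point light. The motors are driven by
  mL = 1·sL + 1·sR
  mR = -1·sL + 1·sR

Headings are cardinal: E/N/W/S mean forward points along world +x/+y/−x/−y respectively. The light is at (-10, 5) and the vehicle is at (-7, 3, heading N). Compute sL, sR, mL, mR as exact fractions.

100 100/13 1400/13 -1200/13

left sensor world pos  = (-9, 6); dL² = 2
right sensor world pos = (-5, 6); dR² = 26
sL = 200/2 = 100
sR = 200/26 = 100/13
mL = 1·sL + 1·sR = 1400/13
mR = -1·sL + 1·sR = -1200/13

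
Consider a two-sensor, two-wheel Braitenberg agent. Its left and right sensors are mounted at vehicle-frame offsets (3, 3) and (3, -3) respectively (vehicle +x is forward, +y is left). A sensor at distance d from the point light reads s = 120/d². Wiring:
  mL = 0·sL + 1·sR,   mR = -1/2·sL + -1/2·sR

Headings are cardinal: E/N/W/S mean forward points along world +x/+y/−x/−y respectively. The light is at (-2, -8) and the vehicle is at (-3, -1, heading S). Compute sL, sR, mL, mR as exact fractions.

6 15/4 15/4 -39/8

left sensor world pos  = (0, -4); dL² = 20
right sensor world pos = (-6, -4); dR² = 32
sL = 120/20 = 6
sR = 120/32 = 15/4
mL = 0·sL + 1·sR = 15/4
mR = -1/2·sL + -1/2·sR = -39/8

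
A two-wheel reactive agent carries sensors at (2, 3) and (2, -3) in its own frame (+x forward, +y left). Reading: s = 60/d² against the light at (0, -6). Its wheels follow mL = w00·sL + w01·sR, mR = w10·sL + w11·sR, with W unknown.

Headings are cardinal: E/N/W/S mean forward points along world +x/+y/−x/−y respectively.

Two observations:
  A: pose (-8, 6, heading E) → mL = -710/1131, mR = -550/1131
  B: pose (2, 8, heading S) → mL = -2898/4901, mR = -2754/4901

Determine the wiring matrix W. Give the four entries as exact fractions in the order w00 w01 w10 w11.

obs A: pose=(-8,6,E) → sL=20/87, sR=20/39, mL=-710/1131, mR=-550/1131
obs B: pose=(2,8,S) → sL=60/169, sR=12/29, mL=-2898/4901, mR=-2754/4901
sensor matrix S = [[20/87, 20/39], [60/169, 12/29]]; det S = -160640/1847677
solve [mL_A; mL_B] = S·[w00; w01] and [mR_A; mR_B] = S·[w10; w11]:
  w00 = -1/2, w01 = -1, w10 = -1, w11 = -1/2

-1/2 -1 -1 -1/2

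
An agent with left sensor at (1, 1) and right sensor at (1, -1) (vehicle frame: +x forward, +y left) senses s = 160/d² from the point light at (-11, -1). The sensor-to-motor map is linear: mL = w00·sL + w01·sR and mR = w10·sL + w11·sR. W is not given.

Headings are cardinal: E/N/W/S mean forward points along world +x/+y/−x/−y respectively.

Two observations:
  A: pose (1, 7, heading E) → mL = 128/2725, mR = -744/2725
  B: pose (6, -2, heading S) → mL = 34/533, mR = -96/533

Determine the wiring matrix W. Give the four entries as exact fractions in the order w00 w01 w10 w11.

obs A: pose=(1,7,E) → sL=16/25, sR=80/109, mL=128/2725, mR=-744/2725
obs B: pose=(6,-2,S) → sL=20/41, sR=8/13, mL=34/533, mR=-96/533
sensor matrix S = [[16/25, 80/109], [20/41, 8/13]]; det S = 52032/1452425
solve [mL_A; mL_B] = S·[w00; w01] and [mR_A; mR_B] = S·[w10; w11]:
  w00 = -1/2, w01 = 1/2, w10 = -1, w11 = 1/2

-1/2 1/2 -1 1/2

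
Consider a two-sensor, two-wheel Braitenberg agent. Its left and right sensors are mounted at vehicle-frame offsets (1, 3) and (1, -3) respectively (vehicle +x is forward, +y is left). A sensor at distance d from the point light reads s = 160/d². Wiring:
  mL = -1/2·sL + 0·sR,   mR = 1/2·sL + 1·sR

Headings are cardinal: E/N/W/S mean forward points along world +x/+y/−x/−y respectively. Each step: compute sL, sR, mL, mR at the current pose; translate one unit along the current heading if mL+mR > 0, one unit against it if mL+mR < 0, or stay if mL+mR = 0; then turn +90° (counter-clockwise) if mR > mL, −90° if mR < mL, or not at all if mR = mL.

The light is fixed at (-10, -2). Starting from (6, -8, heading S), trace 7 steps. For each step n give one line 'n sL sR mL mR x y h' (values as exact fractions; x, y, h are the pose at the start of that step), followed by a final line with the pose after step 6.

n=0: pose=(6,-8,S); sL=16/41, sR=80/109; mL=-8/41, mR=4152/4469; mL+mR=80/109 → advance +1; mR−mL=5024/4469 → turn +1·90°
n=1: pose=(6,-9,E); sL=32/61, sR=160/389; mL=-16/61, mR=15984/23729; mL+mR=160/389 → advance +1; mR−mL=22208/23729 → turn +1·90°
n=2: pose=(7,-9,N); sL=20/29, sR=40/109; mL=-10/29, mR=2250/3161; mL+mR=40/109 → advance +1; mR−mL=3340/3161 → turn +1·90°
n=3: pose=(7,-8,W); sL=160/337, sR=32/53; mL=-80/337, mR=15024/17861; mL+mR=32/53 → advance +1; mR−mL=19264/17861 → turn +1·90°
n=4: pose=(6,-8,S); sL=16/41, sR=80/109; mL=-8/41, mR=4152/4469; mL+mR=80/109 → advance +1; mR−mL=5024/4469 → turn +1·90°
n=5: pose=(6,-9,E); sL=32/61, sR=160/389; mL=-16/61, mR=15984/23729; mL+mR=160/389 → advance +1; mR−mL=22208/23729 → turn +1·90°
n=6: pose=(7,-9,N); sL=20/29, sR=40/109; mL=-10/29, mR=2250/3161; mL+mR=40/109 → advance +1; mR−mL=3340/3161 → turn +1·90°

0 16/41 80/109 -8/41 4152/4469 6 -8 S
1 32/61 160/389 -16/61 15984/23729 6 -9 E
2 20/29 40/109 -10/29 2250/3161 7 -9 N
3 160/337 32/53 -80/337 15024/17861 7 -8 W
4 16/41 80/109 -8/41 4152/4469 6 -8 S
5 32/61 160/389 -16/61 15984/23729 6 -9 E
6 20/29 40/109 -10/29 2250/3161 7 -9 N
final 7 -8 W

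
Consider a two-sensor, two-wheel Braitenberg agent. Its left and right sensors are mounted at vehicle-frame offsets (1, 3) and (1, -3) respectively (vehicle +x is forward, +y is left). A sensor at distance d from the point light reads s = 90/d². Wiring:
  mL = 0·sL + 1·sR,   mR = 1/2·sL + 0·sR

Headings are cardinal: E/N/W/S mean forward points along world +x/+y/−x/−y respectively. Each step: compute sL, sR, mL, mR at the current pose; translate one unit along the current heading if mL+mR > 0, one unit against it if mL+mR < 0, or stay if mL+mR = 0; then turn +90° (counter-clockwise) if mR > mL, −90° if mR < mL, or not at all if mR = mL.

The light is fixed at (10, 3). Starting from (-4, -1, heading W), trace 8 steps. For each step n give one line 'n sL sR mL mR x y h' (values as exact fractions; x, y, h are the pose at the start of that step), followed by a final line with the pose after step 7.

n=0: pose=(-4,-1,W); sL=45/137, sR=45/113; mL=45/113, mR=45/274; mL+mR=17415/30962 → advance +1; mR−mL=-7245/30962 → turn -1·90°
n=1: pose=(-5,-1,N); sL=10/37, sR=10/17; mL=10/17, mR=5/37; mL+mR=455/629 → advance +1; mR−mL=-285/629 → turn -1·90°
n=2: pose=(-5,0,E); sL=45/98, sR=45/116; mL=45/116, mR=45/196; mL+mR=1755/2842 → advance +1; mR−mL=-225/1421 → turn -1·90°
n=3: pose=(-4,0,S); sL=90/137, sR=18/61; mL=18/61, mR=45/137; mL+mR=5211/8357 → advance +1; mR−mL=279/8357 → turn +1·90°
n=4: pose=(-4,-1,E); sL=9/17, sR=45/109; mL=45/109, mR=9/34; mL+mR=2511/3706 → advance +1; mR−mL=-549/3706 → turn -1·90°
n=5: pose=(-3,-1,S); sL=18/25, sR=90/281; mL=90/281, mR=9/25; mL+mR=4779/7025 → advance +1; mR−mL=279/7025 → turn +1·90°
n=6: pose=(-3,-2,E); sL=45/74, sR=45/104; mL=45/104, mR=45/148; mL+mR=2835/3848 → advance +1; mR−mL=-495/3848 → turn -1·90°
n=7: pose=(-2,-2,S); sL=10/13, sR=10/29; mL=10/29, mR=5/13; mL+mR=275/377 → advance +1; mR−mL=15/377 → turn +1·90°

0 45/137 45/113 45/113 45/274 -4 -1 W
1 10/37 10/17 10/17 5/37 -5 -1 N
2 45/98 45/116 45/116 45/196 -5 0 E
3 90/137 18/61 18/61 45/137 -4 0 S
4 9/17 45/109 45/109 9/34 -4 -1 E
5 18/25 90/281 90/281 9/25 -3 -1 S
6 45/74 45/104 45/104 45/148 -3 -2 E
7 10/13 10/29 10/29 5/13 -2 -2 S
final -2 -3 E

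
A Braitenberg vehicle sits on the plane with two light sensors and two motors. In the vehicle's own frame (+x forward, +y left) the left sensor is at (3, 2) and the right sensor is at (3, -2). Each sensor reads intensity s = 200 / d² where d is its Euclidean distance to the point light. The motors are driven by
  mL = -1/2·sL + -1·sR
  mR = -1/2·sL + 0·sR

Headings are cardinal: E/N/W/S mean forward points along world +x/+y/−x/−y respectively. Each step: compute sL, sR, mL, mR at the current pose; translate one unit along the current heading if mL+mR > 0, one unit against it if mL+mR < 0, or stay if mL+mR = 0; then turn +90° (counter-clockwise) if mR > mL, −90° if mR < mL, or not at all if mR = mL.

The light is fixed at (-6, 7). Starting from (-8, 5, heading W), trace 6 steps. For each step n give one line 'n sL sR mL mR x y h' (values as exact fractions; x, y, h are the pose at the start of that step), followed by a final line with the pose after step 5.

n=0: pose=(-8,5,W); sL=200/41, sR=8; mL=-428/41, mR=-100/41; mL+mR=-528/41 → advance -1; mR−mL=8 → turn +1·90°
n=1: pose=(-7,5,S); sL=100/13, sR=100/17; mL=-2150/221, mR=-50/13; mL+mR=-3000/221 → advance -1; mR−mL=100/17 → turn +1·90°
n=2: pose=(-7,6,E); sL=40, sR=200/13; mL=-460/13, mR=-20; mL+mR=-720/13 → advance -1; mR−mL=200/13 → turn +1·90°
n=3: pose=(-8,6,N); sL=10, sR=50; mL=-55, mR=-5; mL+mR=-60 → advance -1; mR−mL=50 → turn +1·90°
n=4: pose=(-8,5,W); sL=200/41, sR=8; mL=-428/41, mR=-100/41; mL+mR=-528/41 → advance -1; mR−mL=8 → turn +1·90°
n=5: pose=(-7,5,S); sL=100/13, sR=100/17; mL=-2150/221, mR=-50/13; mL+mR=-3000/221 → advance -1; mR−mL=100/17 → turn +1·90°

0 200/41 8 -428/41 -100/41 -8 5 W
1 100/13 100/17 -2150/221 -50/13 -7 5 S
2 40 200/13 -460/13 -20 -7 6 E
3 10 50 -55 -5 -8 6 N
4 200/41 8 -428/41 -100/41 -8 5 W
5 100/13 100/17 -2150/221 -50/13 -7 5 S
final -7 6 E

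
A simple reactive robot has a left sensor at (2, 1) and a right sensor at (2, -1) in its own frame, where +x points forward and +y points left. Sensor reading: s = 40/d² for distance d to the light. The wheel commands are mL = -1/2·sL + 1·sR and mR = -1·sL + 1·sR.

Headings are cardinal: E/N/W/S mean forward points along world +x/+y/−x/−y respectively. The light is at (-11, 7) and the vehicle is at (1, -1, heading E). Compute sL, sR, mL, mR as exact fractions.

left sensor world pos  = (3, 0); dL² = 245
right sensor world pos = (3, -2); dR² = 277
sL = 40/245 = 8/49
sR = 40/277 = 40/277
mL = -1/2·sL + 1·sR = 852/13573
mR = -1·sL + 1·sR = -256/13573

8/49 40/277 852/13573 -256/13573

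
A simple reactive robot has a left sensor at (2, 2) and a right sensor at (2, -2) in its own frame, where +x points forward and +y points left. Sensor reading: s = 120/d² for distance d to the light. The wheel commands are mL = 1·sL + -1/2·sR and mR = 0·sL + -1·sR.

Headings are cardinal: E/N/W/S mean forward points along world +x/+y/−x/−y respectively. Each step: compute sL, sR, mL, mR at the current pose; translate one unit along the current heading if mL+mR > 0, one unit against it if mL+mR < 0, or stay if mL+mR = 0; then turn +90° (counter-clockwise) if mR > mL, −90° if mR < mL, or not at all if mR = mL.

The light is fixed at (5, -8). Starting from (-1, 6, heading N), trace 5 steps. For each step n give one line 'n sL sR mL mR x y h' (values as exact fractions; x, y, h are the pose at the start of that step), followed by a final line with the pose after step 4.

n=0: pose=(-1,6,N); sL=3/8, sR=15/34; mL=21/136, mR=-15/34; mL+mR=-39/136 → advance -1; mR−mL=-81/136 → turn -1·90°
n=1: pose=(-1,5,E); sL=120/241, sR=120/137; mL=1980/33017, mR=-120/137; mL+mR=-26940/33017 → advance -1; mR−mL=-30900/33017 → turn -1·90°
n=2: pose=(-2,5,S); sL=60/73, sR=60/101; mL=3870/7373, mR=-60/101; mL+mR=-510/7373 → advance -1; mR−mL=-8250/7373 → turn -1·90°
n=3: pose=(-2,6,W); sL=8/15, sR=120/337; mL=1796/5055, mR=-120/337; mL+mR=-4/5055 → advance -1; mR−mL=-3596/5055 → turn -1·90°
n=4: pose=(-1,6,N); sL=3/8, sR=15/34; mL=21/136, mR=-15/34; mL+mR=-39/136 → advance -1; mR−mL=-81/136 → turn -1·90°

0 3/8 15/34 21/136 -15/34 -1 6 N
1 120/241 120/137 1980/33017 -120/137 -1 5 E
2 60/73 60/101 3870/7373 -60/101 -2 5 S
3 8/15 120/337 1796/5055 -120/337 -2 6 W
4 3/8 15/34 21/136 -15/34 -1 6 N
final -1 5 E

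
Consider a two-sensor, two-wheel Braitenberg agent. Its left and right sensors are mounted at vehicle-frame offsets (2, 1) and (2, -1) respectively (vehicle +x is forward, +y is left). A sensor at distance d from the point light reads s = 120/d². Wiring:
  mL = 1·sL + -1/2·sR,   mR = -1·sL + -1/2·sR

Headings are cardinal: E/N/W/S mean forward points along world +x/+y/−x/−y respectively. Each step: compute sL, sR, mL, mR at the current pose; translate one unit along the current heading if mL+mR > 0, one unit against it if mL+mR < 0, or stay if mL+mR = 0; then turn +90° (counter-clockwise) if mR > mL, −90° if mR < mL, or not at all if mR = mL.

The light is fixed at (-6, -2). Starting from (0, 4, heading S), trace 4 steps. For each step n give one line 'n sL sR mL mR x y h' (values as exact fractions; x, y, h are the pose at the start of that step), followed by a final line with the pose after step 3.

n=0: pose=(0,4,S); sL=24/13, sR=120/41; mL=204/533, mR=-1764/533; mL+mR=-120/41 → advance -1; mR−mL=-48/13 → turn -1·90°
n=1: pose=(0,5,W); sL=30/13, sR=3/2; mL=81/52, mR=-159/52; mL+mR=-3/2 → advance -1; mR−mL=-60/13 → turn -1·90°
n=2: pose=(1,5,N); sL=40/39, sR=24/29; mL=692/1131, mR=-1628/1131; mL+mR=-24/29 → advance -1; mR−mL=-80/39 → turn -1·90°
n=3: pose=(1,4,E); sL=12/13, sR=60/53; mL=246/689, mR=-1026/689; mL+mR=-60/53 → advance -1; mR−mL=-24/13 → turn -1·90°

0 24/13 120/41 204/533 -1764/533 0 4 S
1 30/13 3/2 81/52 -159/52 0 5 W
2 40/39 24/29 692/1131 -1628/1131 1 5 N
3 12/13 60/53 246/689 -1026/689 1 4 E
final 0 4 S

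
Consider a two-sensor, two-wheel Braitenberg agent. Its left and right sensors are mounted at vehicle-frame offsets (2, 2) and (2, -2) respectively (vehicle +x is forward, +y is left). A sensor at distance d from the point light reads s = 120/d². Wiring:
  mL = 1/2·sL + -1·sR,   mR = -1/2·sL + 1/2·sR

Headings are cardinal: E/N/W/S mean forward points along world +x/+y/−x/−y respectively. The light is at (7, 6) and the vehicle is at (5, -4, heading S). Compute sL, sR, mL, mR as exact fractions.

5/6 3/4 -1/3 -1/24

left sensor world pos  = (7, -6); dL² = 144
right sensor world pos = (3, -6); dR² = 160
sL = 120/144 = 5/6
sR = 120/160 = 3/4
mL = 1/2·sL + -1·sR = -1/3
mR = -1/2·sL + 1/2·sR = -1/24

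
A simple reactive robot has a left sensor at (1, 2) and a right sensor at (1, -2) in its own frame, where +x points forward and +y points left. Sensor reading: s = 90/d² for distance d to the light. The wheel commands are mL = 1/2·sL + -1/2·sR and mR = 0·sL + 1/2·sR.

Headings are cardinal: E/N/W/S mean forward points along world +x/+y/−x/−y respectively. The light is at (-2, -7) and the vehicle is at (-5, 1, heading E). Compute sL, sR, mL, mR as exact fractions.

left sensor world pos  = (-4, 3); dL² = 104
right sensor world pos = (-4, -1); dR² = 40
sL = 90/104 = 45/52
sR = 90/40 = 9/4
mL = 1/2·sL + -1/2·sR = -9/13
mR = 0·sL + 1/2·sR = 9/8

45/52 9/4 -9/13 9/8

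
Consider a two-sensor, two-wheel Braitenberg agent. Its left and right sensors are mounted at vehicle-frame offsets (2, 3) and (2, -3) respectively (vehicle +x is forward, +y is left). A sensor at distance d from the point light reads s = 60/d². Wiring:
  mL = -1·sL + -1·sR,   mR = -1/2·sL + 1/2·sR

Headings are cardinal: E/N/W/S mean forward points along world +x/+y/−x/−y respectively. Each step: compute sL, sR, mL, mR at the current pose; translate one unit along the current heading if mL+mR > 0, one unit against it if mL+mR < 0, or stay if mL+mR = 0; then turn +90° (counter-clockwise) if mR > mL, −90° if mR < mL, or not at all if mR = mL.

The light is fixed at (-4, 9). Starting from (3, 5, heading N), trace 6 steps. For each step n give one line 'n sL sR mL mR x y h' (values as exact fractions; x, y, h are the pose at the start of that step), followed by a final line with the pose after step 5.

0 3 15/26 -93/26 -63/52 3 5 N
1 60/89 60/29 -7080/2581 1800/2581 3 4 W
2 6/17 30/37 -732/629 144/629 4 4 S
3 60/101 60/149 -15000/15049 -1440/15049 4 5 E
4 3 15/26 -93/26 -63/52 3 5 N
5 60/89 60/29 -7080/2581 1800/2581 3 4 W
final 4 4 S

n=0: pose=(3,5,N); sL=3, sR=15/26; mL=-93/26, mR=-63/52; mL+mR=-249/52 → advance -1; mR−mL=123/52 → turn +1·90°
n=1: pose=(3,4,W); sL=60/89, sR=60/29; mL=-7080/2581, mR=1800/2581; mL+mR=-5280/2581 → advance -1; mR−mL=8880/2581 → turn +1·90°
n=2: pose=(4,4,S); sL=6/17, sR=30/37; mL=-732/629, mR=144/629; mL+mR=-588/629 → advance -1; mR−mL=876/629 → turn +1·90°
n=3: pose=(4,5,E); sL=60/101, sR=60/149; mL=-15000/15049, mR=-1440/15049; mL+mR=-16440/15049 → advance -1; mR−mL=13560/15049 → turn +1·90°
n=4: pose=(3,5,N); sL=3, sR=15/26; mL=-93/26, mR=-63/52; mL+mR=-249/52 → advance -1; mR−mL=123/52 → turn +1·90°
n=5: pose=(3,4,W); sL=60/89, sR=60/29; mL=-7080/2581, mR=1800/2581; mL+mR=-5280/2581 → advance -1; mR−mL=8880/2581 → turn +1·90°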